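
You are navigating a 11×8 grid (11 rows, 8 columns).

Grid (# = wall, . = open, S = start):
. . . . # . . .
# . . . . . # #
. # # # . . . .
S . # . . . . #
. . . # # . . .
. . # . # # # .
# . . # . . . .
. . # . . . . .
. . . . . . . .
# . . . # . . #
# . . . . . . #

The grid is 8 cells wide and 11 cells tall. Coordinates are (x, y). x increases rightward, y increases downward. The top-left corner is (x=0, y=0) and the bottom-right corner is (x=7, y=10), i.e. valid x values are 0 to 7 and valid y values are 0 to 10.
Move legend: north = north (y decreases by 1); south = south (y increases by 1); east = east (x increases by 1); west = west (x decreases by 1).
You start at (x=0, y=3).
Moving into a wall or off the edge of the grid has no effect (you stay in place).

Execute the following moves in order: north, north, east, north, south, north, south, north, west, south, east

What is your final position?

Start: (x=0, y=3)
  north (north): (x=0, y=3) -> (x=0, y=2)
  north (north): blocked, stay at (x=0, y=2)
  east (east): blocked, stay at (x=0, y=2)
  north (north): blocked, stay at (x=0, y=2)
  south (south): (x=0, y=2) -> (x=0, y=3)
  north (north): (x=0, y=3) -> (x=0, y=2)
  south (south): (x=0, y=2) -> (x=0, y=3)
  north (north): (x=0, y=3) -> (x=0, y=2)
  west (west): blocked, stay at (x=0, y=2)
  south (south): (x=0, y=2) -> (x=0, y=3)
  east (east): (x=0, y=3) -> (x=1, y=3)
Final: (x=1, y=3)

Answer: Final position: (x=1, y=3)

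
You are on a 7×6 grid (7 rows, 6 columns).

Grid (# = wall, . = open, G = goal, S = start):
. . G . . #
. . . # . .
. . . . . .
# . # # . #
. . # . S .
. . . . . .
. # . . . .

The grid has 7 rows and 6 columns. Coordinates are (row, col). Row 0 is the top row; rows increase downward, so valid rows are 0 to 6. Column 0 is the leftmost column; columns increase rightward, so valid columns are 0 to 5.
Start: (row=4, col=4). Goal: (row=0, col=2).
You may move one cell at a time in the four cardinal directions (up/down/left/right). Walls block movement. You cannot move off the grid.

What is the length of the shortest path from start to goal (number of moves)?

BFS from (row=4, col=4) until reaching (row=0, col=2):
  Distance 0: (row=4, col=4)
  Distance 1: (row=3, col=4), (row=4, col=3), (row=4, col=5), (row=5, col=4)
  Distance 2: (row=2, col=4), (row=5, col=3), (row=5, col=5), (row=6, col=4)
  Distance 3: (row=1, col=4), (row=2, col=3), (row=2, col=5), (row=5, col=2), (row=6, col=3), (row=6, col=5)
  Distance 4: (row=0, col=4), (row=1, col=5), (row=2, col=2), (row=5, col=1), (row=6, col=2)
  Distance 5: (row=0, col=3), (row=1, col=2), (row=2, col=1), (row=4, col=1), (row=5, col=0)
  Distance 6: (row=0, col=2), (row=1, col=1), (row=2, col=0), (row=3, col=1), (row=4, col=0), (row=6, col=0)  <- goal reached here
One shortest path (6 moves): (row=4, col=4) -> (row=3, col=4) -> (row=2, col=4) -> (row=2, col=3) -> (row=2, col=2) -> (row=1, col=2) -> (row=0, col=2)

Answer: Shortest path length: 6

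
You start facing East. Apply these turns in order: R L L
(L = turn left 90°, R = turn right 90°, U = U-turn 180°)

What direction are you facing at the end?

Answer: Final heading: North

Derivation:
Start: East
  R (right (90° clockwise)) -> South
  L (left (90° counter-clockwise)) -> East
  L (left (90° counter-clockwise)) -> North
Final: North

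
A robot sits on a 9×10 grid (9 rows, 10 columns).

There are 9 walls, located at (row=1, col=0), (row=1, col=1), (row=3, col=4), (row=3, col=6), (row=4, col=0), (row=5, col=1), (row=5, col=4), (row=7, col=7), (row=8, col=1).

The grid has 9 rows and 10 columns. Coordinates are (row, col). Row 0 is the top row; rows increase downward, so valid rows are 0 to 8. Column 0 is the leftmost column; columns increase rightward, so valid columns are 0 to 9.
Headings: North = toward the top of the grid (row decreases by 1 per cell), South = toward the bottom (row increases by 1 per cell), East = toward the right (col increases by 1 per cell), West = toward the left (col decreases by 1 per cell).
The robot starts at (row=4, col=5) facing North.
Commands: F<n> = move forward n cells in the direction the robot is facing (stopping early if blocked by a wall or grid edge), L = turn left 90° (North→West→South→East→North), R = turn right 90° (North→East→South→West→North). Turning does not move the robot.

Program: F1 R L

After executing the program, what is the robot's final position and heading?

Start: (row=4, col=5), facing North
  F1: move forward 1, now at (row=3, col=5)
  R: turn right, now facing East
  L: turn left, now facing North
Final: (row=3, col=5), facing North

Answer: Final position: (row=3, col=5), facing North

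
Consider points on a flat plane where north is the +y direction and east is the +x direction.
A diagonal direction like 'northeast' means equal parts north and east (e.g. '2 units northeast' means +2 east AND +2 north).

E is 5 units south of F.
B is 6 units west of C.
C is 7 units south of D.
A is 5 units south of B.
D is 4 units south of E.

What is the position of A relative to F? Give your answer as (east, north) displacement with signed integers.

Place F at the origin (east=0, north=0).
  E is 5 units south of F: delta (east=+0, north=-5); E at (east=0, north=-5).
  D is 4 units south of E: delta (east=+0, north=-4); D at (east=0, north=-9).
  C is 7 units south of D: delta (east=+0, north=-7); C at (east=0, north=-16).
  B is 6 units west of C: delta (east=-6, north=+0); B at (east=-6, north=-16).
  A is 5 units south of B: delta (east=+0, north=-5); A at (east=-6, north=-21).
Therefore A relative to F: (east=-6, north=-21).

Answer: A is at (east=-6, north=-21) relative to F.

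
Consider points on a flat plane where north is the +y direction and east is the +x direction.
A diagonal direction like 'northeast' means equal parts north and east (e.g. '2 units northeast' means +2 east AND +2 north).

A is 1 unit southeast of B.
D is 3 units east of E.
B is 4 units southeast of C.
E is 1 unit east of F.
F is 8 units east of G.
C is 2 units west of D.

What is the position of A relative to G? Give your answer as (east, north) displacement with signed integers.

Place G at the origin (east=0, north=0).
  F is 8 units east of G: delta (east=+8, north=+0); F at (east=8, north=0).
  E is 1 unit east of F: delta (east=+1, north=+0); E at (east=9, north=0).
  D is 3 units east of E: delta (east=+3, north=+0); D at (east=12, north=0).
  C is 2 units west of D: delta (east=-2, north=+0); C at (east=10, north=0).
  B is 4 units southeast of C: delta (east=+4, north=-4); B at (east=14, north=-4).
  A is 1 unit southeast of B: delta (east=+1, north=-1); A at (east=15, north=-5).
Therefore A relative to G: (east=15, north=-5).

Answer: A is at (east=15, north=-5) relative to G.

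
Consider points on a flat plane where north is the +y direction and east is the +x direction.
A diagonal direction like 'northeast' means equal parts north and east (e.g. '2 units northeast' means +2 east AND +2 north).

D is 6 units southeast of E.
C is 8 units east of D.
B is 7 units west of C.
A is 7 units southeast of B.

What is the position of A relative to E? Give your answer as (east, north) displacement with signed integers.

Answer: A is at (east=14, north=-13) relative to E.

Derivation:
Place E at the origin (east=0, north=0).
  D is 6 units southeast of E: delta (east=+6, north=-6); D at (east=6, north=-6).
  C is 8 units east of D: delta (east=+8, north=+0); C at (east=14, north=-6).
  B is 7 units west of C: delta (east=-7, north=+0); B at (east=7, north=-6).
  A is 7 units southeast of B: delta (east=+7, north=-7); A at (east=14, north=-13).
Therefore A relative to E: (east=14, north=-13).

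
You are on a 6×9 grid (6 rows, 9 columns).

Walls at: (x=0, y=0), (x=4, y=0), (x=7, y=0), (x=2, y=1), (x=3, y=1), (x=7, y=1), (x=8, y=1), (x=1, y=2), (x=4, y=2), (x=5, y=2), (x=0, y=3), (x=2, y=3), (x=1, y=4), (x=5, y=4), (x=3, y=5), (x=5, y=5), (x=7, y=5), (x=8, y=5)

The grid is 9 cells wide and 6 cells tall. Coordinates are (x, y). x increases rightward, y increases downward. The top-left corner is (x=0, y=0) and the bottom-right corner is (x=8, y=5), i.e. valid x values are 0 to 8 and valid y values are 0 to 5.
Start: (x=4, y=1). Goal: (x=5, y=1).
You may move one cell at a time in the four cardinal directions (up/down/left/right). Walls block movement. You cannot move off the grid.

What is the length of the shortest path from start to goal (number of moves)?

Answer: Shortest path length: 1

Derivation:
BFS from (x=4, y=1) until reaching (x=5, y=1):
  Distance 0: (x=4, y=1)
  Distance 1: (x=5, y=1)  <- goal reached here
One shortest path (1 moves): (x=4, y=1) -> (x=5, y=1)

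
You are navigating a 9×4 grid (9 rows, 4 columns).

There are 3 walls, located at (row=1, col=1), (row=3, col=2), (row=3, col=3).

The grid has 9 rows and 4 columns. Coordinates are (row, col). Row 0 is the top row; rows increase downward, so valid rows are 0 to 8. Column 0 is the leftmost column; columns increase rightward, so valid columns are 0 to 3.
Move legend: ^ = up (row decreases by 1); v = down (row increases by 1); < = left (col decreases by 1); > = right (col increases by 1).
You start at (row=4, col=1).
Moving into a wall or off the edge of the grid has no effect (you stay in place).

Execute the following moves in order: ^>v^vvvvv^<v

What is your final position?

Answer: Final position: (row=8, col=0)

Derivation:
Start: (row=4, col=1)
  ^ (up): (row=4, col=1) -> (row=3, col=1)
  > (right): blocked, stay at (row=3, col=1)
  v (down): (row=3, col=1) -> (row=4, col=1)
  ^ (up): (row=4, col=1) -> (row=3, col=1)
  v (down): (row=3, col=1) -> (row=4, col=1)
  v (down): (row=4, col=1) -> (row=5, col=1)
  v (down): (row=5, col=1) -> (row=6, col=1)
  v (down): (row=6, col=1) -> (row=7, col=1)
  v (down): (row=7, col=1) -> (row=8, col=1)
  ^ (up): (row=8, col=1) -> (row=7, col=1)
  < (left): (row=7, col=1) -> (row=7, col=0)
  v (down): (row=7, col=0) -> (row=8, col=0)
Final: (row=8, col=0)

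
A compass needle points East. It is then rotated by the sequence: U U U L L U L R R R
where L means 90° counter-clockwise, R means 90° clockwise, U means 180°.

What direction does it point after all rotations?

Start: East
  U (U-turn (180°)) -> West
  U (U-turn (180°)) -> East
  U (U-turn (180°)) -> West
  L (left (90° counter-clockwise)) -> South
  L (left (90° counter-clockwise)) -> East
  U (U-turn (180°)) -> West
  L (left (90° counter-clockwise)) -> South
  R (right (90° clockwise)) -> West
  R (right (90° clockwise)) -> North
  R (right (90° clockwise)) -> East
Final: East

Answer: Final heading: East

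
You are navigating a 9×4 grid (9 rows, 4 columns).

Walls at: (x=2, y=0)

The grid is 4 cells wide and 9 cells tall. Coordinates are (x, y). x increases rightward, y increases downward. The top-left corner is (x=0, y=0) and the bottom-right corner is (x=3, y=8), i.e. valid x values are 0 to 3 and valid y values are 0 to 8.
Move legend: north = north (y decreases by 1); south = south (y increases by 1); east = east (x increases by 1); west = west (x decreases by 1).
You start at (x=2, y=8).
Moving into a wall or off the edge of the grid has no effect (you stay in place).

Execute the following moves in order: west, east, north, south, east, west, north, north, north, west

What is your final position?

Answer: Final position: (x=1, y=5)

Derivation:
Start: (x=2, y=8)
  west (west): (x=2, y=8) -> (x=1, y=8)
  east (east): (x=1, y=8) -> (x=2, y=8)
  north (north): (x=2, y=8) -> (x=2, y=7)
  south (south): (x=2, y=7) -> (x=2, y=8)
  east (east): (x=2, y=8) -> (x=3, y=8)
  west (west): (x=3, y=8) -> (x=2, y=8)
  north (north): (x=2, y=8) -> (x=2, y=7)
  north (north): (x=2, y=7) -> (x=2, y=6)
  north (north): (x=2, y=6) -> (x=2, y=5)
  west (west): (x=2, y=5) -> (x=1, y=5)
Final: (x=1, y=5)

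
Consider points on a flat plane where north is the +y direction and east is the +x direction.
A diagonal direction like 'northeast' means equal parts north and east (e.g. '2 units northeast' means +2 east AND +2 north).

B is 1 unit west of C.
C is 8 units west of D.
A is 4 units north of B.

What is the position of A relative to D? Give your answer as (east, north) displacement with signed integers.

Answer: A is at (east=-9, north=4) relative to D.

Derivation:
Place D at the origin (east=0, north=0).
  C is 8 units west of D: delta (east=-8, north=+0); C at (east=-8, north=0).
  B is 1 unit west of C: delta (east=-1, north=+0); B at (east=-9, north=0).
  A is 4 units north of B: delta (east=+0, north=+4); A at (east=-9, north=4).
Therefore A relative to D: (east=-9, north=4).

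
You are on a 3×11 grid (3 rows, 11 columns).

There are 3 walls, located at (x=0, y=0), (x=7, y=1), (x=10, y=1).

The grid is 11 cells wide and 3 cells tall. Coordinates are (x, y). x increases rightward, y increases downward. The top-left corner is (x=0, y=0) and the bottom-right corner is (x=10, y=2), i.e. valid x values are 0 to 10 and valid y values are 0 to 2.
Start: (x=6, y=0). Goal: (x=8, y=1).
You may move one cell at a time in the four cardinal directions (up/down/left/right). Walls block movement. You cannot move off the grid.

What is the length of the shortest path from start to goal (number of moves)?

Answer: Shortest path length: 3

Derivation:
BFS from (x=6, y=0) until reaching (x=8, y=1):
  Distance 0: (x=6, y=0)
  Distance 1: (x=5, y=0), (x=7, y=0), (x=6, y=1)
  Distance 2: (x=4, y=0), (x=8, y=0), (x=5, y=1), (x=6, y=2)
  Distance 3: (x=3, y=0), (x=9, y=0), (x=4, y=1), (x=8, y=1), (x=5, y=2), (x=7, y=2)  <- goal reached here
One shortest path (3 moves): (x=6, y=0) -> (x=7, y=0) -> (x=8, y=0) -> (x=8, y=1)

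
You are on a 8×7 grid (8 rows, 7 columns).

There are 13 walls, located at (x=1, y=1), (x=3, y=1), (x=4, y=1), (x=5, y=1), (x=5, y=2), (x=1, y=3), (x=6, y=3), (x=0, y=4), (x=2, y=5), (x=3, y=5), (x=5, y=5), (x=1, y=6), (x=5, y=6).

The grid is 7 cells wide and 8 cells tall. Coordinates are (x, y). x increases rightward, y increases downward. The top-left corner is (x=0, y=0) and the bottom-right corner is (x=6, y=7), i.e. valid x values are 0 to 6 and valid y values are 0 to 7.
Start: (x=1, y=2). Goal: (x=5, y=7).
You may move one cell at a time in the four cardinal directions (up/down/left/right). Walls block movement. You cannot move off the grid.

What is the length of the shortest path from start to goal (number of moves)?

BFS from (x=1, y=2) until reaching (x=5, y=7):
  Distance 0: (x=1, y=2)
  Distance 1: (x=0, y=2), (x=2, y=2)
  Distance 2: (x=0, y=1), (x=2, y=1), (x=3, y=2), (x=0, y=3), (x=2, y=3)
  Distance 3: (x=0, y=0), (x=2, y=0), (x=4, y=2), (x=3, y=3), (x=2, y=4)
  Distance 4: (x=1, y=0), (x=3, y=0), (x=4, y=3), (x=1, y=4), (x=3, y=4)
  Distance 5: (x=4, y=0), (x=5, y=3), (x=4, y=4), (x=1, y=5)
  Distance 6: (x=5, y=0), (x=5, y=4), (x=0, y=5), (x=4, y=5)
  Distance 7: (x=6, y=0), (x=6, y=4), (x=0, y=6), (x=4, y=6)
  Distance 8: (x=6, y=1), (x=6, y=5), (x=3, y=6), (x=0, y=7), (x=4, y=7)
  Distance 9: (x=6, y=2), (x=2, y=6), (x=6, y=6), (x=1, y=7), (x=3, y=7), (x=5, y=7)  <- goal reached here
One shortest path (9 moves): (x=1, y=2) -> (x=2, y=2) -> (x=3, y=2) -> (x=4, y=2) -> (x=4, y=3) -> (x=4, y=4) -> (x=4, y=5) -> (x=4, y=6) -> (x=4, y=7) -> (x=5, y=7)

Answer: Shortest path length: 9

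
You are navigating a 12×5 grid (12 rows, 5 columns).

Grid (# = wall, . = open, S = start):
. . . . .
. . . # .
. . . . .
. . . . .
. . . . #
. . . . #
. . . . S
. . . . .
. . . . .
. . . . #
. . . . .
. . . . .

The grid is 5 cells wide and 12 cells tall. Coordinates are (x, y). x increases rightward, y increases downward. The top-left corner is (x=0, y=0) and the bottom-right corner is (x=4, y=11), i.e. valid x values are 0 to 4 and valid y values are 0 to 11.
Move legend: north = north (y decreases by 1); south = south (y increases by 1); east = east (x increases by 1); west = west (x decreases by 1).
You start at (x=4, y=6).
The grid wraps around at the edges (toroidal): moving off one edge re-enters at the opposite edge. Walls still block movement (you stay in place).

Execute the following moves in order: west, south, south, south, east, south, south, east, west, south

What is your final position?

Answer: Final position: (x=3, y=0)

Derivation:
Start: (x=4, y=6)
  west (west): (x=4, y=6) -> (x=3, y=6)
  south (south): (x=3, y=6) -> (x=3, y=7)
  south (south): (x=3, y=7) -> (x=3, y=8)
  south (south): (x=3, y=8) -> (x=3, y=9)
  east (east): blocked, stay at (x=3, y=9)
  south (south): (x=3, y=9) -> (x=3, y=10)
  south (south): (x=3, y=10) -> (x=3, y=11)
  east (east): (x=3, y=11) -> (x=4, y=11)
  west (west): (x=4, y=11) -> (x=3, y=11)
  south (south): (x=3, y=11) -> (x=3, y=0)
Final: (x=3, y=0)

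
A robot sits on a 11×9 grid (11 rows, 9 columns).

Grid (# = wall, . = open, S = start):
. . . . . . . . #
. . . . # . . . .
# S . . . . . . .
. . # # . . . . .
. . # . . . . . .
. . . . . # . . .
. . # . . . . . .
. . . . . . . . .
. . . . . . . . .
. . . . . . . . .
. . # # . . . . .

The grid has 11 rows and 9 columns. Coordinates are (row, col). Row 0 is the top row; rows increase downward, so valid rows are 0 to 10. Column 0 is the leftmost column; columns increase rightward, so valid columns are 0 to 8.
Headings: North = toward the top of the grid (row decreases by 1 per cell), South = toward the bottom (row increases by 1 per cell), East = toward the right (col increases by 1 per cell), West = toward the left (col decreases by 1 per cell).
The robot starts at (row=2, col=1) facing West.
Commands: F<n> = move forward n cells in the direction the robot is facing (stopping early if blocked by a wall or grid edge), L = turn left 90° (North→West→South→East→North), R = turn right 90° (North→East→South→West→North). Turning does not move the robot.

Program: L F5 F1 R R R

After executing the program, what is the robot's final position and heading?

Start: (row=2, col=1), facing West
  L: turn left, now facing South
  F5: move forward 5, now at (row=7, col=1)
  F1: move forward 1, now at (row=8, col=1)
  R: turn right, now facing West
  R: turn right, now facing North
  R: turn right, now facing East
Final: (row=8, col=1), facing East

Answer: Final position: (row=8, col=1), facing East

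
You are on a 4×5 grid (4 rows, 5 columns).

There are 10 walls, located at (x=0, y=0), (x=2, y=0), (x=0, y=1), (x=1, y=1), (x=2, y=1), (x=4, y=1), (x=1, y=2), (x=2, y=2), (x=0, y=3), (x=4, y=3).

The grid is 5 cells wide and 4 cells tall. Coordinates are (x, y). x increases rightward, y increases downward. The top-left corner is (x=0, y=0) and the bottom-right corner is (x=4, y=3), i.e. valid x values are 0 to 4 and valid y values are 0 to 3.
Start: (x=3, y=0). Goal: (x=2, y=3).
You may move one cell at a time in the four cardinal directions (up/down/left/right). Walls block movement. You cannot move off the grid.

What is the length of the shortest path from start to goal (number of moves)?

Answer: Shortest path length: 4

Derivation:
BFS from (x=3, y=0) until reaching (x=2, y=3):
  Distance 0: (x=3, y=0)
  Distance 1: (x=4, y=0), (x=3, y=1)
  Distance 2: (x=3, y=2)
  Distance 3: (x=4, y=2), (x=3, y=3)
  Distance 4: (x=2, y=3)  <- goal reached here
One shortest path (4 moves): (x=3, y=0) -> (x=3, y=1) -> (x=3, y=2) -> (x=3, y=3) -> (x=2, y=3)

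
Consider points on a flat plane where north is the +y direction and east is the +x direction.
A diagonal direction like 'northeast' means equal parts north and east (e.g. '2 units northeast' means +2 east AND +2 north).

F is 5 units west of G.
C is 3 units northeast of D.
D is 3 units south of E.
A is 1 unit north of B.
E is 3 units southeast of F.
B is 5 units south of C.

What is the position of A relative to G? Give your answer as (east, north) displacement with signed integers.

Answer: A is at (east=1, north=-7) relative to G.

Derivation:
Place G at the origin (east=0, north=0).
  F is 5 units west of G: delta (east=-5, north=+0); F at (east=-5, north=0).
  E is 3 units southeast of F: delta (east=+3, north=-3); E at (east=-2, north=-3).
  D is 3 units south of E: delta (east=+0, north=-3); D at (east=-2, north=-6).
  C is 3 units northeast of D: delta (east=+3, north=+3); C at (east=1, north=-3).
  B is 5 units south of C: delta (east=+0, north=-5); B at (east=1, north=-8).
  A is 1 unit north of B: delta (east=+0, north=+1); A at (east=1, north=-7).
Therefore A relative to G: (east=1, north=-7).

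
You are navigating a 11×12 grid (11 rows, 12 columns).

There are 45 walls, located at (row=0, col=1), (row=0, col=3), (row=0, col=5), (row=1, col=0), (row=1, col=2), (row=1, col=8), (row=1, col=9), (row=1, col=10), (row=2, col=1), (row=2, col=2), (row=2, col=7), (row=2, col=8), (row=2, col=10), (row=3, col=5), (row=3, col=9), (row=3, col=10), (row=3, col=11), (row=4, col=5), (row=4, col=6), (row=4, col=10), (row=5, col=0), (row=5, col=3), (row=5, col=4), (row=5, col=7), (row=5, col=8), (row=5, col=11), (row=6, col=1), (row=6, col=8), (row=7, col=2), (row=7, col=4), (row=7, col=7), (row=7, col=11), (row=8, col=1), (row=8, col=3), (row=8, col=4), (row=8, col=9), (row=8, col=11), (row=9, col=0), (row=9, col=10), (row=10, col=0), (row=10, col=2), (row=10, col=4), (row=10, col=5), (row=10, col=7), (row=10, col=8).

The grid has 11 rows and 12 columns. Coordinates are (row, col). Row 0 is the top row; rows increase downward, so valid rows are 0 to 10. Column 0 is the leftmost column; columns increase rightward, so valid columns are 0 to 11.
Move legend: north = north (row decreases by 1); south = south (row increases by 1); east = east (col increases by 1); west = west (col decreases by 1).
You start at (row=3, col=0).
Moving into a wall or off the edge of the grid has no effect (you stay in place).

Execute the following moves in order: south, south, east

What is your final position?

Answer: Final position: (row=4, col=1)

Derivation:
Start: (row=3, col=0)
  south (south): (row=3, col=0) -> (row=4, col=0)
  south (south): blocked, stay at (row=4, col=0)
  east (east): (row=4, col=0) -> (row=4, col=1)
Final: (row=4, col=1)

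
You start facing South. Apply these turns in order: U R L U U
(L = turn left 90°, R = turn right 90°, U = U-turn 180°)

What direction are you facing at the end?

Start: South
  U (U-turn (180°)) -> North
  R (right (90° clockwise)) -> East
  L (left (90° counter-clockwise)) -> North
  U (U-turn (180°)) -> South
  U (U-turn (180°)) -> North
Final: North

Answer: Final heading: North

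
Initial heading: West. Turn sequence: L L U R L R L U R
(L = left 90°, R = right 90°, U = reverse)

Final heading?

Start: West
  L (left (90° counter-clockwise)) -> South
  L (left (90° counter-clockwise)) -> East
  U (U-turn (180°)) -> West
  R (right (90° clockwise)) -> North
  L (left (90° counter-clockwise)) -> West
  R (right (90° clockwise)) -> North
  L (left (90° counter-clockwise)) -> West
  U (U-turn (180°)) -> East
  R (right (90° clockwise)) -> South
Final: South

Answer: Final heading: South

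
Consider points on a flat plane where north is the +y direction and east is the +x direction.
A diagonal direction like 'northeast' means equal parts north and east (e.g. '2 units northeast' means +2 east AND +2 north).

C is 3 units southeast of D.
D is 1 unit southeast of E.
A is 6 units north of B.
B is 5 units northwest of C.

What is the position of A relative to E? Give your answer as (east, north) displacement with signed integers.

Place E at the origin (east=0, north=0).
  D is 1 unit southeast of E: delta (east=+1, north=-1); D at (east=1, north=-1).
  C is 3 units southeast of D: delta (east=+3, north=-3); C at (east=4, north=-4).
  B is 5 units northwest of C: delta (east=-5, north=+5); B at (east=-1, north=1).
  A is 6 units north of B: delta (east=+0, north=+6); A at (east=-1, north=7).
Therefore A relative to E: (east=-1, north=7).

Answer: A is at (east=-1, north=7) relative to E.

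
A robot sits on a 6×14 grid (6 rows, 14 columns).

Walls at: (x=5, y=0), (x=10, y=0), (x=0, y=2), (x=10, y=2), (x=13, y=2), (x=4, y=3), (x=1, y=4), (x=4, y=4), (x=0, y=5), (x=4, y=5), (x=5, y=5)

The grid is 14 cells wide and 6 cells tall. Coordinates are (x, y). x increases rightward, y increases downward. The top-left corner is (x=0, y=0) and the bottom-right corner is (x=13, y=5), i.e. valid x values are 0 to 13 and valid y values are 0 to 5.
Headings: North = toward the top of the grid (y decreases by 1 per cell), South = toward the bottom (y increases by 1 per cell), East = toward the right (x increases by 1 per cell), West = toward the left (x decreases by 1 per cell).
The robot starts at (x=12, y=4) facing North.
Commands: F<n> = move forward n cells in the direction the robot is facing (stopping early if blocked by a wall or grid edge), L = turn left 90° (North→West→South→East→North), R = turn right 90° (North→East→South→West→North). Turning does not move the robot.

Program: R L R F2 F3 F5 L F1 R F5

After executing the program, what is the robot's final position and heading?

Answer: Final position: (x=13, y=3), facing East

Derivation:
Start: (x=12, y=4), facing North
  R: turn right, now facing East
  L: turn left, now facing North
  R: turn right, now facing East
  F2: move forward 1/2 (blocked), now at (x=13, y=4)
  F3: move forward 0/3 (blocked), now at (x=13, y=4)
  F5: move forward 0/5 (blocked), now at (x=13, y=4)
  L: turn left, now facing North
  F1: move forward 1, now at (x=13, y=3)
  R: turn right, now facing East
  F5: move forward 0/5 (blocked), now at (x=13, y=3)
Final: (x=13, y=3), facing East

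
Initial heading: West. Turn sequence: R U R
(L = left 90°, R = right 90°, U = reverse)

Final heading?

Answer: Final heading: West

Derivation:
Start: West
  R (right (90° clockwise)) -> North
  U (U-turn (180°)) -> South
  R (right (90° clockwise)) -> West
Final: West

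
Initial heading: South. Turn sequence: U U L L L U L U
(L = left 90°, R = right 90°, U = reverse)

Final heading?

Start: South
  U (U-turn (180°)) -> North
  U (U-turn (180°)) -> South
  L (left (90° counter-clockwise)) -> East
  L (left (90° counter-clockwise)) -> North
  L (left (90° counter-clockwise)) -> West
  U (U-turn (180°)) -> East
  L (left (90° counter-clockwise)) -> North
  U (U-turn (180°)) -> South
Final: South

Answer: Final heading: South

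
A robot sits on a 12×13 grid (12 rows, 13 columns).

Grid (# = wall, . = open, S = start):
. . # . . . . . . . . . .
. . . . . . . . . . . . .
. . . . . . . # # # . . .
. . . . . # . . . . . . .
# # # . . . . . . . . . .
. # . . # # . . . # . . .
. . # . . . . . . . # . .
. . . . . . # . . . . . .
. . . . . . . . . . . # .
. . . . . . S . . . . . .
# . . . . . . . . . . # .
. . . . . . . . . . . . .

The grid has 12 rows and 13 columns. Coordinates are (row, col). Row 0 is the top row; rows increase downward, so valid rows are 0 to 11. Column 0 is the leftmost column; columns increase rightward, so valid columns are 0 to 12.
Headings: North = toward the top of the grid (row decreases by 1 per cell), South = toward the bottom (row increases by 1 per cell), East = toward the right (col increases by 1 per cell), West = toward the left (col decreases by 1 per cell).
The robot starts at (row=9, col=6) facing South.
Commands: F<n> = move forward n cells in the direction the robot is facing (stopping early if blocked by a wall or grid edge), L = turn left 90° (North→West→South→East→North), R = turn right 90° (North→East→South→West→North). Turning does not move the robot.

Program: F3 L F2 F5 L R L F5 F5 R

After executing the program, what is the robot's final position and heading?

Answer: Final position: (row=1, col=12), facing East

Derivation:
Start: (row=9, col=6), facing South
  F3: move forward 2/3 (blocked), now at (row=11, col=6)
  L: turn left, now facing East
  F2: move forward 2, now at (row=11, col=8)
  F5: move forward 4/5 (blocked), now at (row=11, col=12)
  L: turn left, now facing North
  R: turn right, now facing East
  L: turn left, now facing North
  F5: move forward 5, now at (row=6, col=12)
  F5: move forward 5, now at (row=1, col=12)
  R: turn right, now facing East
Final: (row=1, col=12), facing East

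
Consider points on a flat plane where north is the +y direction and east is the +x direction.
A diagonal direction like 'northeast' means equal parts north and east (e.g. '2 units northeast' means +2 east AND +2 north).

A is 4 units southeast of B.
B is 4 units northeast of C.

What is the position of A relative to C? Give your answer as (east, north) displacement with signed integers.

Answer: A is at (east=8, north=0) relative to C.

Derivation:
Place C at the origin (east=0, north=0).
  B is 4 units northeast of C: delta (east=+4, north=+4); B at (east=4, north=4).
  A is 4 units southeast of B: delta (east=+4, north=-4); A at (east=8, north=0).
Therefore A relative to C: (east=8, north=0).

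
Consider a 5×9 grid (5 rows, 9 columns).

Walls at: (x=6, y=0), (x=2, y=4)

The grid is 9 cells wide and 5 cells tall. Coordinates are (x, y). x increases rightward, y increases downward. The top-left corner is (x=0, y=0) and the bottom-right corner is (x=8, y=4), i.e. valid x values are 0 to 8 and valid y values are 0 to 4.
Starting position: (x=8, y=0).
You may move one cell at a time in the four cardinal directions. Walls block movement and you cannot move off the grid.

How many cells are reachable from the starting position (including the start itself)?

BFS flood-fill from (x=8, y=0):
  Distance 0: (x=8, y=0)
  Distance 1: (x=7, y=0), (x=8, y=1)
  Distance 2: (x=7, y=1), (x=8, y=2)
  Distance 3: (x=6, y=1), (x=7, y=2), (x=8, y=3)
  Distance 4: (x=5, y=1), (x=6, y=2), (x=7, y=3), (x=8, y=4)
  Distance 5: (x=5, y=0), (x=4, y=1), (x=5, y=2), (x=6, y=3), (x=7, y=4)
  Distance 6: (x=4, y=0), (x=3, y=1), (x=4, y=2), (x=5, y=3), (x=6, y=4)
  Distance 7: (x=3, y=0), (x=2, y=1), (x=3, y=2), (x=4, y=3), (x=5, y=4)
  Distance 8: (x=2, y=0), (x=1, y=1), (x=2, y=2), (x=3, y=3), (x=4, y=4)
  Distance 9: (x=1, y=0), (x=0, y=1), (x=1, y=2), (x=2, y=3), (x=3, y=4)
  Distance 10: (x=0, y=0), (x=0, y=2), (x=1, y=3)
  Distance 11: (x=0, y=3), (x=1, y=4)
  Distance 12: (x=0, y=4)
Total reachable: 43 (grid has 43 open cells total)

Answer: Reachable cells: 43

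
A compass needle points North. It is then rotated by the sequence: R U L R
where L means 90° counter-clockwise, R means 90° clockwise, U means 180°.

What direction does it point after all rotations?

Answer: Final heading: West

Derivation:
Start: North
  R (right (90° clockwise)) -> East
  U (U-turn (180°)) -> West
  L (left (90° counter-clockwise)) -> South
  R (right (90° clockwise)) -> West
Final: West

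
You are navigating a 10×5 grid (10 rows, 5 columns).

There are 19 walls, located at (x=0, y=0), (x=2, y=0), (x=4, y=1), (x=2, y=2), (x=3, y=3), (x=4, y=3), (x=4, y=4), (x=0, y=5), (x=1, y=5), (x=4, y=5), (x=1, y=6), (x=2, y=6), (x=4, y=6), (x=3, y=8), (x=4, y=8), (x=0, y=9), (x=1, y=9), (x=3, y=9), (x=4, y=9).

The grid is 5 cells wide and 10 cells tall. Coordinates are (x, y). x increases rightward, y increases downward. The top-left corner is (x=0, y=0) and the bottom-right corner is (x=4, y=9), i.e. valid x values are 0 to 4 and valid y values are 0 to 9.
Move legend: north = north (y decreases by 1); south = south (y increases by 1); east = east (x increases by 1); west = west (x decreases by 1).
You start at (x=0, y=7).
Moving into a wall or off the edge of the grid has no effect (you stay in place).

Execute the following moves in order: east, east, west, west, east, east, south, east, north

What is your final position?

Start: (x=0, y=7)
  east (east): (x=0, y=7) -> (x=1, y=7)
  east (east): (x=1, y=7) -> (x=2, y=7)
  west (west): (x=2, y=7) -> (x=1, y=7)
  west (west): (x=1, y=7) -> (x=0, y=7)
  east (east): (x=0, y=7) -> (x=1, y=7)
  east (east): (x=1, y=7) -> (x=2, y=7)
  south (south): (x=2, y=7) -> (x=2, y=8)
  east (east): blocked, stay at (x=2, y=8)
  north (north): (x=2, y=8) -> (x=2, y=7)
Final: (x=2, y=7)

Answer: Final position: (x=2, y=7)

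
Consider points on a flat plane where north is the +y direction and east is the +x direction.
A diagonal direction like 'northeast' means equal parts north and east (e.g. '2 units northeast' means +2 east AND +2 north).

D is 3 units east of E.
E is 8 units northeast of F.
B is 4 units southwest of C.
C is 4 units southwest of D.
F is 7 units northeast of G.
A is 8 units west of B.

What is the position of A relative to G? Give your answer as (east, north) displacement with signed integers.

Answer: A is at (east=2, north=7) relative to G.

Derivation:
Place G at the origin (east=0, north=0).
  F is 7 units northeast of G: delta (east=+7, north=+7); F at (east=7, north=7).
  E is 8 units northeast of F: delta (east=+8, north=+8); E at (east=15, north=15).
  D is 3 units east of E: delta (east=+3, north=+0); D at (east=18, north=15).
  C is 4 units southwest of D: delta (east=-4, north=-4); C at (east=14, north=11).
  B is 4 units southwest of C: delta (east=-4, north=-4); B at (east=10, north=7).
  A is 8 units west of B: delta (east=-8, north=+0); A at (east=2, north=7).
Therefore A relative to G: (east=2, north=7).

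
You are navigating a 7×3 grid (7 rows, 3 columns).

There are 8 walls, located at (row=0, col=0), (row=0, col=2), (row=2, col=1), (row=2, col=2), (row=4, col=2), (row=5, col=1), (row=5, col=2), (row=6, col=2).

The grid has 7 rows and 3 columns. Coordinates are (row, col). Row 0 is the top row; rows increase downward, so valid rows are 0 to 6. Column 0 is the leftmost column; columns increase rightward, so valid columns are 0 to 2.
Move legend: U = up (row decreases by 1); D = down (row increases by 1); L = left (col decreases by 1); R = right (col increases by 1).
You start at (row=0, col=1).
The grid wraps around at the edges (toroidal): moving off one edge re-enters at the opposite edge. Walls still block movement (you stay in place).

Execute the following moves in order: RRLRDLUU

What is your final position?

Answer: Final position: (row=1, col=0)

Derivation:
Start: (row=0, col=1)
  R (right): blocked, stay at (row=0, col=1)
  R (right): blocked, stay at (row=0, col=1)
  L (left): blocked, stay at (row=0, col=1)
  R (right): blocked, stay at (row=0, col=1)
  D (down): (row=0, col=1) -> (row=1, col=1)
  L (left): (row=1, col=1) -> (row=1, col=0)
  U (up): blocked, stay at (row=1, col=0)
  U (up): blocked, stay at (row=1, col=0)
Final: (row=1, col=0)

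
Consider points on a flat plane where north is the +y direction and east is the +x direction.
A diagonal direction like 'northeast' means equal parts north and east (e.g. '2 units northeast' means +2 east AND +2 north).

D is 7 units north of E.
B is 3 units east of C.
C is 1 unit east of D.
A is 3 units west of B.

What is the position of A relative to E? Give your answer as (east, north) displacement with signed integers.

Answer: A is at (east=1, north=7) relative to E.

Derivation:
Place E at the origin (east=0, north=0).
  D is 7 units north of E: delta (east=+0, north=+7); D at (east=0, north=7).
  C is 1 unit east of D: delta (east=+1, north=+0); C at (east=1, north=7).
  B is 3 units east of C: delta (east=+3, north=+0); B at (east=4, north=7).
  A is 3 units west of B: delta (east=-3, north=+0); A at (east=1, north=7).
Therefore A relative to E: (east=1, north=7).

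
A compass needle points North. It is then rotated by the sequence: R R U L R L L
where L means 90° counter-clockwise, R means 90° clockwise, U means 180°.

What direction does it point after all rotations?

Answer: Final heading: South

Derivation:
Start: North
  R (right (90° clockwise)) -> East
  R (right (90° clockwise)) -> South
  U (U-turn (180°)) -> North
  L (left (90° counter-clockwise)) -> West
  R (right (90° clockwise)) -> North
  L (left (90° counter-clockwise)) -> West
  L (left (90° counter-clockwise)) -> South
Final: South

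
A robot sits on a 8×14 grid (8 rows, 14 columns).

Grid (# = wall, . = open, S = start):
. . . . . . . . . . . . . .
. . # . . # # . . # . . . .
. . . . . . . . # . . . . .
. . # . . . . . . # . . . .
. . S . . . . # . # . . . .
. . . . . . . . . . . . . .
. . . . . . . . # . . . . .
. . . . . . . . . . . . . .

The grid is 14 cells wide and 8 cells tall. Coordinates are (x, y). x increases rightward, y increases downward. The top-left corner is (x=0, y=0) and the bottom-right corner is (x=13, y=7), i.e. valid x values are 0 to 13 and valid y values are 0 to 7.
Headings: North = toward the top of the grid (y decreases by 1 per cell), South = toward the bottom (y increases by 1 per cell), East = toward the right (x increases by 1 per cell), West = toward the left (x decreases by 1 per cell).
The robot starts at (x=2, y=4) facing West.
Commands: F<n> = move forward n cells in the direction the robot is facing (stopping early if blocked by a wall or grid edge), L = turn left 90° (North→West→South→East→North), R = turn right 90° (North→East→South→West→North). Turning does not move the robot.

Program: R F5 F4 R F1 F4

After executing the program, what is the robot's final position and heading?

Answer: Final position: (x=6, y=4), facing East

Derivation:
Start: (x=2, y=4), facing West
  R: turn right, now facing North
  F5: move forward 0/5 (blocked), now at (x=2, y=4)
  F4: move forward 0/4 (blocked), now at (x=2, y=4)
  R: turn right, now facing East
  F1: move forward 1, now at (x=3, y=4)
  F4: move forward 3/4 (blocked), now at (x=6, y=4)
Final: (x=6, y=4), facing East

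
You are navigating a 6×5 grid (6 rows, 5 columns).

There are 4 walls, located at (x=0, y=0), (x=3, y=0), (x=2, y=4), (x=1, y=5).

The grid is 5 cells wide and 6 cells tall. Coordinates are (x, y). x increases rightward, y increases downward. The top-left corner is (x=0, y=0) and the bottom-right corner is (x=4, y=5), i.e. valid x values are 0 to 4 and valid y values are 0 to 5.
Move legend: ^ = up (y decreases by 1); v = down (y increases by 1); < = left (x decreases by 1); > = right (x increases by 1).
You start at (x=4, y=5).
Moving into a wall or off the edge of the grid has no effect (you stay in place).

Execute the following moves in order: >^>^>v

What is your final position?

Answer: Final position: (x=4, y=4)

Derivation:
Start: (x=4, y=5)
  > (right): blocked, stay at (x=4, y=5)
  ^ (up): (x=4, y=5) -> (x=4, y=4)
  > (right): blocked, stay at (x=4, y=4)
  ^ (up): (x=4, y=4) -> (x=4, y=3)
  > (right): blocked, stay at (x=4, y=3)
  v (down): (x=4, y=3) -> (x=4, y=4)
Final: (x=4, y=4)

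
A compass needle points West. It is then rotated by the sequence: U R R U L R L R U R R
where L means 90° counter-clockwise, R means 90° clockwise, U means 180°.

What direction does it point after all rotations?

Answer: Final heading: East

Derivation:
Start: West
  U (U-turn (180°)) -> East
  R (right (90° clockwise)) -> South
  R (right (90° clockwise)) -> West
  U (U-turn (180°)) -> East
  L (left (90° counter-clockwise)) -> North
  R (right (90° clockwise)) -> East
  L (left (90° counter-clockwise)) -> North
  R (right (90° clockwise)) -> East
  U (U-turn (180°)) -> West
  R (right (90° clockwise)) -> North
  R (right (90° clockwise)) -> East
Final: East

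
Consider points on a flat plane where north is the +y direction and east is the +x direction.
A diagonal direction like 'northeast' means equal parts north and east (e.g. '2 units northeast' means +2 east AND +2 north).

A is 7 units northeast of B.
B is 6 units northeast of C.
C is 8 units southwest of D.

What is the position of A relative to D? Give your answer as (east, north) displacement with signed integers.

Answer: A is at (east=5, north=5) relative to D.

Derivation:
Place D at the origin (east=0, north=0).
  C is 8 units southwest of D: delta (east=-8, north=-8); C at (east=-8, north=-8).
  B is 6 units northeast of C: delta (east=+6, north=+6); B at (east=-2, north=-2).
  A is 7 units northeast of B: delta (east=+7, north=+7); A at (east=5, north=5).
Therefore A relative to D: (east=5, north=5).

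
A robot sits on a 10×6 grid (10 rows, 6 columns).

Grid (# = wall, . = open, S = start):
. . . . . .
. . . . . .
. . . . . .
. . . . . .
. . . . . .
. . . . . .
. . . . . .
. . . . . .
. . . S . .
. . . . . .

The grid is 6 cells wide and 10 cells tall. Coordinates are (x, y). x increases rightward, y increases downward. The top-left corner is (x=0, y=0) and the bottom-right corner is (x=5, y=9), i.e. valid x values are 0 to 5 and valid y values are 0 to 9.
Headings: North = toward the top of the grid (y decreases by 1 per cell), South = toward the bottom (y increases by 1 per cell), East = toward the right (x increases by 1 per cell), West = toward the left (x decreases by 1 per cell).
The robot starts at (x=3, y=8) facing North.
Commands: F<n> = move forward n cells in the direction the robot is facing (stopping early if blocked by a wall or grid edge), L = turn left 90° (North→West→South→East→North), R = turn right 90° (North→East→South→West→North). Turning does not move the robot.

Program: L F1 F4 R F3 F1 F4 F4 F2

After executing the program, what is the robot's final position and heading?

Start: (x=3, y=8), facing North
  L: turn left, now facing West
  F1: move forward 1, now at (x=2, y=8)
  F4: move forward 2/4 (blocked), now at (x=0, y=8)
  R: turn right, now facing North
  F3: move forward 3, now at (x=0, y=5)
  F1: move forward 1, now at (x=0, y=4)
  F4: move forward 4, now at (x=0, y=0)
  F4: move forward 0/4 (blocked), now at (x=0, y=0)
  F2: move forward 0/2 (blocked), now at (x=0, y=0)
Final: (x=0, y=0), facing North

Answer: Final position: (x=0, y=0), facing North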